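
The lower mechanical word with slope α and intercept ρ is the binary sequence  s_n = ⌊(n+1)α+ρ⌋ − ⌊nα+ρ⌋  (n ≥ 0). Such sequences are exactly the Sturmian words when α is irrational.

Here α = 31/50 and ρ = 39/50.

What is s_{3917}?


0

(n+1)α + ρ = (3918·31 + 39) / 50 = 121497/50
nα + ρ     = (3917·31 + 39) / 50 = 121466/50
⌊121497/50⌋ = 2429,  ⌊121466/50⌋ = 2429
s_{3917} = 2429 − 2429 = 0


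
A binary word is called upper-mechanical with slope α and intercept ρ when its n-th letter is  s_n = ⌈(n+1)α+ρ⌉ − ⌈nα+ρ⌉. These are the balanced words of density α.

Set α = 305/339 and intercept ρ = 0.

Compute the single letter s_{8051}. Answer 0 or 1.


(n+1)α + ρ = (8052·305) / 339 = 2455860/339
nα + ρ     = (8051·305) / 339 = 2455555/339
⌈2455860/339⌉ = 7245,  ⌈2455555/339⌉ = 7244
s_{8051} = 7245 − 7244 = 1

1


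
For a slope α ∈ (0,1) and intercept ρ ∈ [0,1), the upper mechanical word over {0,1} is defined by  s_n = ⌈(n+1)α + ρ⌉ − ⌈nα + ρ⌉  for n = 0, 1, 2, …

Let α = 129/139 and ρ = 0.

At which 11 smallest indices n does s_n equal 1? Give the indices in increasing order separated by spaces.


n=0: ⌈129/139⌉−⌈0/139⌉ = 1−0 = 1  ← one
n=1: ⌈258/139⌉−⌈129/139⌉ = 2−1 = 1  ← one
n=2: ⌈387/139⌉−⌈258/139⌉ = 3−2 = 1  ← one
n=3: ⌈516/139⌉−⌈387/139⌉ = 4−3 = 1  ← one
n=4: ⌈645/139⌉−⌈516/139⌉ = 5−4 = 1  ← one
n=5: ⌈774/139⌉−⌈645/139⌉ = 6−5 = 1  ← one
n=6: ⌈903/139⌉−⌈774/139⌉ = 7−6 = 1  ← one
n=7: ⌈1032/139⌉−⌈903/139⌉ = 8−7 = 1  ← one
n=8: ⌈1161/139⌉−⌈1032/139⌉ = 9−8 = 1  ← one
n=9: ⌈1290/139⌉−⌈1161/139⌉ = 10−9 = 1  ← one
n=10: ⌈1419/139⌉−⌈1290/139⌉ = 11−10 = 1  ← one
positions of the first 11 ones: 0 1 2 3 4 5 6 7 8 9 10

0 1 2 3 4 5 6 7 8 9 10


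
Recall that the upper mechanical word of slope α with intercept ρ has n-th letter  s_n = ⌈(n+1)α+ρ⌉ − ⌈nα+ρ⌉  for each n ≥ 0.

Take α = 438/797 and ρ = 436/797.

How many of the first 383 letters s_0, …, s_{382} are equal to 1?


#1s = Σ_{n=0}^{382} s_n = Σ_{n=0}^{382} (⌈(n+1)α+ρ⌉ − ⌈nα+ρ⌉)
the sum telescopes: every ⌈nα+ρ⌉ with 0 < n < 383 appears once with + and once with −, leaving ⌈383α+ρ⌉ − ⌈0·α+ρ⌉
383α + ρ = (383·438 + 436) / 797 = 168190/797
ρ = 436/797
⌈168190/797⌉ = 212,  ⌈436/797⌉ = 1
#1s = 212 − 1 = 211

211


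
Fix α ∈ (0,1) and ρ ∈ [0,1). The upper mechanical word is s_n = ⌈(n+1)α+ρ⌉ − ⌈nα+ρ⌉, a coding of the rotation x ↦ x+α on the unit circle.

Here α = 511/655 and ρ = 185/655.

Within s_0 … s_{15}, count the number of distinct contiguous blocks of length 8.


t_n = ⌈(n·511+185)/655⌉ for n = 0 … 16:
  n=0…9: ⌈185/655⌉=1 ⌈696/655⌉=2 ⌈1207/655⌉=2 ⌈1718/655⌉=3 ⌈2229/655⌉=4 ⌈2740/655⌉=5 ⌈3251/655⌉=5 ⌈3762/655⌉=6 ⌈4273/655⌉=7 ⌈4784/655⌉=8
  n=10…16: ⌈5295/655⌉=9 ⌈5806/655⌉=9 ⌈6317/655⌉=10 ⌈6828/655⌉=11 ⌈7339/655⌉=12 ⌈7850/655⌉=12 ⌈8361/655⌉=13
s_n = t_(n+1) − t_n for n = 0 … 15 gives
prefix = 1011101111011101
slide a length-8 window over [0..7] … [8..15] (9 windows); first occurrence of each distinct factor:
  [  0..  7] 10111011
  [  1..  8] 01110111
  [  2..  9] 11101111
  [  3.. 10] 11011110
  [  4.. 11] 10111101
  [  5.. 12] 01111011
  [  6.. 13] 11110111
  [  7.. 14] 11101110
  [  8.. 15] 11011101
distinct factors: {01110111, 01111011, 10111011, 10111101, 11011101, 11011110, 11101110, 11101111, 11110111}
count = 9  (Sturmian bound for length 8 is 9)

9


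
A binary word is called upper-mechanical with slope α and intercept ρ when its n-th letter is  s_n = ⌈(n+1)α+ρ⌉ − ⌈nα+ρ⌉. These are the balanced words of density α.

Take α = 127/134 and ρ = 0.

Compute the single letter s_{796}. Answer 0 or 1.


1

(n+1)α + ρ = (797·127) / 134 = 101219/134
nα + ρ     = (796·127) / 134 = 101092/134
⌈101219/134⌉ = 756,  ⌈101092/134⌉ = 755
s_{796} = 756 − 755 = 1


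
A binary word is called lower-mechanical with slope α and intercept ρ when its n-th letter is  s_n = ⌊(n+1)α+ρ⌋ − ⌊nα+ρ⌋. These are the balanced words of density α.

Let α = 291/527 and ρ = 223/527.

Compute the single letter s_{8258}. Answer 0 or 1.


(n+1)α + ρ = (8259·291 + 223) / 527 = 2403592/527
nα + ρ     = (8258·291 + 223) / 527 = 2403301/527
⌊2403592/527⌋ = 4560,  ⌊2403301/527⌋ = 4560
s_{8258} = 4560 − 4560 = 0

0


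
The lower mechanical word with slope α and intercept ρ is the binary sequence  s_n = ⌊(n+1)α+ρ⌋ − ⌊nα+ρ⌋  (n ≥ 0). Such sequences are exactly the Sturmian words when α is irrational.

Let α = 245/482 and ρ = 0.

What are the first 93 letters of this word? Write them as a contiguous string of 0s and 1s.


010101010101010101010101010101010101010101010101010101010101101010101010101010101010101010101

n=0: ⌊(1·245)/482⌋ − ⌊(0·245)/482⌋ = ⌊245/482⌋ − ⌊0/482⌋ = 0 − 0 = 0
n=1: ⌊(2·245)/482⌋ − ⌊(1·245)/482⌋ = ⌊490/482⌋ − ⌊245/482⌋ = 1 − 0 = 1
n=2: ⌊(3·245)/482⌋ − ⌊(2·245)/482⌋ = ⌊735/482⌋ − ⌊490/482⌋ = 1 − 1 = 0
n=3: ⌊(4·245)/482⌋ − ⌊(3·245)/482⌋ = ⌊980/482⌋ − ⌊735/482⌋ = 2 − 1 = 1
n=4: ⌊(5·245)/482⌋ − ⌊(4·245)/482⌋ = ⌊1225/482⌋ − ⌊980/482⌋ = 2 − 2 = 0
n=5: ⌊(6·245)/482⌋ − ⌊(5·245)/482⌋ = ⌊1470/482⌋ − ⌊1225/482⌋ = 3 − 2 = 1
n=6: ⌊(7·245)/482⌋ − ⌊(6·245)/482⌋ = ⌊1715/482⌋ − ⌊1470/482⌋ = 3 − 3 = 0
n=7: ⌊(8·245)/482⌋ − ⌊(7·245)/482⌋ = ⌊1960/482⌋ − ⌊1715/482⌋ = 4 − 3 = 1
n=8: ⌊(9·245)/482⌋ − ⌊(8·245)/482⌋ = ⌊2205/482⌋ − ⌊1960/482⌋ = 4 − 4 = 0
n=9: ⌊(10·245)/482⌋ − ⌊(9·245)/482⌋ = ⌊2450/482⌋ − ⌊2205/482⌋ = 5 − 4 = 1
n=10: ⌊(11·245)/482⌋ − ⌊(10·245)/482⌋ = ⌊2695/482⌋ − ⌊2450/482⌋ = 5 − 5 = 0
n=11: ⌊(12·245)/482⌋ − ⌊(11·245)/482⌋ = ⌊2940/482⌋ − ⌊2695/482⌋ = 6 − 5 = 1
n=12: ⌊(13·245)/482⌋ − ⌊(12·245)/482⌋ = ⌊3185/482⌋ − ⌊2940/482⌋ = 6 − 6 = 0
n=13: ⌊(14·245)/482⌋ − ⌊(13·245)/482⌋ = ⌊3430/482⌋ − ⌊3185/482⌋ = 7 − 6 = 1
n=14: ⌊(15·245)/482⌋ − ⌊(14·245)/482⌋ = ⌊3675/482⌋ − ⌊3430/482⌋ = 7 − 7 = 0
n=15: ⌊(16·245)/482⌋ − ⌊(15·245)/482⌋ = ⌊3920/482⌋ − ⌊3675/482⌋ = 8 − 7 = 1
n=16: ⌊(17·245)/482⌋ − ⌊(16·245)/482⌋ = ⌊4165/482⌋ − ⌊3920/482⌋ = 8 − 8 = 0
n=17: ⌊(18·245)/482⌋ − ⌊(17·245)/482⌋ = ⌊4410/482⌋ − ⌊4165/482⌋ = 9 − 8 = 1
n=18: ⌊(19·245)/482⌋ − ⌊(18·245)/482⌋ = ⌊4655/482⌋ − ⌊4410/482⌋ = 9 − 9 = 0
n=19: ⌊(20·245)/482⌋ − ⌊(19·245)/482⌋ = ⌊4900/482⌋ − ⌊4655/482⌋ = 10 − 9 = 1
n=20: ⌊(21·245)/482⌋ − ⌊(20·245)/482⌋ = ⌊5145/482⌋ − ⌊4900/482⌋ = 10 − 10 = 0
n=21: ⌊(22·245)/482⌋ − ⌊(21·245)/482⌋ = ⌊5390/482⌋ − ⌊5145/482⌋ = 11 − 10 = 1
n=22: ⌊(23·245)/482⌋ − ⌊(22·245)/482⌋ = ⌊5635/482⌋ − ⌊5390/482⌋ = 11 − 11 = 0
n=23: ⌊(24·245)/482⌋ − ⌊(23·245)/482⌋ = ⌊5880/482⌋ − ⌊5635/482⌋ = 12 − 11 = 1
n=24: ⌊(25·245)/482⌋ − ⌊(24·245)/482⌋ = ⌊6125/482⌋ − ⌊5880/482⌋ = 12 − 12 = 0
n=25: ⌊(26·245)/482⌋ − ⌊(25·245)/482⌋ = ⌊6370/482⌋ − ⌊6125/482⌋ = 13 − 12 = 1
n=26: ⌊(27·245)/482⌋ − ⌊(26·245)/482⌋ = ⌊6615/482⌋ − ⌊6370/482⌋ = 13 − 13 = 0
n=27: ⌊(28·245)/482⌋ − ⌊(27·245)/482⌋ = ⌊6860/482⌋ − ⌊6615/482⌋ = 14 − 13 = 1
n=28: ⌊(29·245)/482⌋ − ⌊(28·245)/482⌋ = ⌊7105/482⌋ − ⌊6860/482⌋ = 14 − 14 = 0
n=29: ⌊(30·245)/482⌋ − ⌊(29·245)/482⌋ = ⌊7350/482⌋ − ⌊7105/482⌋ = 15 − 14 = 1
n=30: ⌊(31·245)/482⌋ − ⌊(30·245)/482⌋ = ⌊7595/482⌋ − ⌊7350/482⌋ = 15 − 15 = 0
n=31: ⌊(32·245)/482⌋ − ⌊(31·245)/482⌋ = ⌊7840/482⌋ − ⌊7595/482⌋ = 16 − 15 = 1
n=32: ⌊(33·245)/482⌋ − ⌊(32·245)/482⌋ = ⌊8085/482⌋ − ⌊7840/482⌋ = 16 − 16 = 0
n=33: ⌊(34·245)/482⌋ − ⌊(33·245)/482⌋ = ⌊8330/482⌋ − ⌊8085/482⌋ = 17 − 16 = 1
n=34: ⌊(35·245)/482⌋ − ⌊(34·245)/482⌋ = ⌊8575/482⌋ − ⌊8330/482⌋ = 17 − 17 = 0
n=35: ⌊(36·245)/482⌋ − ⌊(35·245)/482⌋ = ⌊8820/482⌋ − ⌊8575/482⌋ = 18 − 17 = 1
n=36: ⌊(37·245)/482⌋ − ⌊(36·245)/482⌋ = ⌊9065/482⌋ − ⌊8820/482⌋ = 18 − 18 = 0
n=37: ⌊(38·245)/482⌋ − ⌊(37·245)/482⌋ = ⌊9310/482⌋ − ⌊9065/482⌋ = 19 − 18 = 1
n=38: ⌊(39·245)/482⌋ − ⌊(38·245)/482⌋ = ⌊9555/482⌋ − ⌊9310/482⌋ = 19 − 19 = 0
n=39: ⌊(40·245)/482⌋ − ⌊(39·245)/482⌋ = ⌊9800/482⌋ − ⌊9555/482⌋ = 20 − 19 = 1
n=40: ⌊(41·245)/482⌋ − ⌊(40·245)/482⌋ = ⌊10045/482⌋ − ⌊9800/482⌋ = 20 − 20 = 0
n=41: ⌊(42·245)/482⌋ − ⌊(41·245)/482⌋ = ⌊10290/482⌋ − ⌊10045/482⌋ = 21 − 20 = 1
n=42: ⌊(43·245)/482⌋ − ⌊(42·245)/482⌋ = ⌊10535/482⌋ − ⌊10290/482⌋ = 21 − 21 = 0
n=43: ⌊(44·245)/482⌋ − ⌊(43·245)/482⌋ = ⌊10780/482⌋ − ⌊10535/482⌋ = 22 − 21 = 1
n=44: ⌊(45·245)/482⌋ − ⌊(44·245)/482⌋ = ⌊11025/482⌋ − ⌊10780/482⌋ = 22 − 22 = 0
n=45: ⌊(46·245)/482⌋ − ⌊(45·245)/482⌋ = ⌊11270/482⌋ − ⌊11025/482⌋ = 23 − 22 = 1
n=46: ⌊(47·245)/482⌋ − ⌊(46·245)/482⌋ = ⌊11515/482⌋ − ⌊11270/482⌋ = 23 − 23 = 0
n=47: ⌊(48·245)/482⌋ − ⌊(47·245)/482⌋ = ⌊11760/482⌋ − ⌊11515/482⌋ = 24 − 23 = 1
n=48: ⌊(49·245)/482⌋ − ⌊(48·245)/482⌋ = ⌊12005/482⌋ − ⌊11760/482⌋ = 24 − 24 = 0
n=49: ⌊(50·245)/482⌋ − ⌊(49·245)/482⌋ = ⌊12250/482⌋ − ⌊12005/482⌋ = 25 − 24 = 1
n=50: ⌊(51·245)/482⌋ − ⌊(50·245)/482⌋ = ⌊12495/482⌋ − ⌊12250/482⌋ = 25 − 25 = 0
n=51: ⌊(52·245)/482⌋ − ⌊(51·245)/482⌋ = ⌊12740/482⌋ − ⌊12495/482⌋ = 26 − 25 = 1
n=52: ⌊(53·245)/482⌋ − ⌊(52·245)/482⌋ = ⌊12985/482⌋ − ⌊12740/482⌋ = 26 − 26 = 0
n=53: ⌊(54·245)/482⌋ − ⌊(53·245)/482⌋ = ⌊13230/482⌋ − ⌊12985/482⌋ = 27 − 26 = 1
n=54: ⌊(55·245)/482⌋ − ⌊(54·245)/482⌋ = ⌊13475/482⌋ − ⌊13230/482⌋ = 27 − 27 = 0
n=55: ⌊(56·245)/482⌋ − ⌊(55·245)/482⌋ = ⌊13720/482⌋ − ⌊13475/482⌋ = 28 − 27 = 1
n=56: ⌊(57·245)/482⌋ − ⌊(56·245)/482⌋ = ⌊13965/482⌋ − ⌊13720/482⌋ = 28 − 28 = 0
n=57: ⌊(58·245)/482⌋ − ⌊(57·245)/482⌋ = ⌊14210/482⌋ − ⌊13965/482⌋ = 29 − 28 = 1
n=58: ⌊(59·245)/482⌋ − ⌊(58·245)/482⌋ = ⌊14455/482⌋ − ⌊14210/482⌋ = 29 − 29 = 0
n=59: ⌊(60·245)/482⌋ − ⌊(59·245)/482⌋ = ⌊14700/482⌋ − ⌊14455/482⌋ = 30 − 29 = 1
n=60: ⌊(61·245)/482⌋ − ⌊(60·245)/482⌋ = ⌊14945/482⌋ − ⌊14700/482⌋ = 31 − 30 = 1
n=61: ⌊(62·245)/482⌋ − ⌊(61·245)/482⌋ = ⌊15190/482⌋ − ⌊14945/482⌋ = 31 − 31 = 0
n=62: ⌊(63·245)/482⌋ − ⌊(62·245)/482⌋ = ⌊15435/482⌋ − ⌊15190/482⌋ = 32 − 31 = 1
n=63: ⌊(64·245)/482⌋ − ⌊(63·245)/482⌋ = ⌊15680/482⌋ − ⌊15435/482⌋ = 32 − 32 = 0
n=64: ⌊(65·245)/482⌋ − ⌊(64·245)/482⌋ = ⌊15925/482⌋ − ⌊15680/482⌋ = 33 − 32 = 1
n=65: ⌊(66·245)/482⌋ − ⌊(65·245)/482⌋ = ⌊16170/482⌋ − ⌊15925/482⌋ = 33 − 33 = 0
n=66: ⌊(67·245)/482⌋ − ⌊(66·245)/482⌋ = ⌊16415/482⌋ − ⌊16170/482⌋ = 34 − 33 = 1
n=67: ⌊(68·245)/482⌋ − ⌊(67·245)/482⌋ = ⌊16660/482⌋ − ⌊16415/482⌋ = 34 − 34 = 0
n=68: ⌊(69·245)/482⌋ − ⌊(68·245)/482⌋ = ⌊16905/482⌋ − ⌊16660/482⌋ = 35 − 34 = 1
n=69: ⌊(70·245)/482⌋ − ⌊(69·245)/482⌋ = ⌊17150/482⌋ − ⌊16905/482⌋ = 35 − 35 = 0
n=70: ⌊(71·245)/482⌋ − ⌊(70·245)/482⌋ = ⌊17395/482⌋ − ⌊17150/482⌋ = 36 − 35 = 1
n=71: ⌊(72·245)/482⌋ − ⌊(71·245)/482⌋ = ⌊17640/482⌋ − ⌊17395/482⌋ = 36 − 36 = 0
n=72: ⌊(73·245)/482⌋ − ⌊(72·245)/482⌋ = ⌊17885/482⌋ − ⌊17640/482⌋ = 37 − 36 = 1
n=73: ⌊(74·245)/482⌋ − ⌊(73·245)/482⌋ = ⌊18130/482⌋ − ⌊17885/482⌋ = 37 − 37 = 0
n=74: ⌊(75·245)/482⌋ − ⌊(74·245)/482⌋ = ⌊18375/482⌋ − ⌊18130/482⌋ = 38 − 37 = 1
n=75: ⌊(76·245)/482⌋ − ⌊(75·245)/482⌋ = ⌊18620/482⌋ − ⌊18375/482⌋ = 38 − 38 = 0
n=76: ⌊(77·245)/482⌋ − ⌊(76·245)/482⌋ = ⌊18865/482⌋ − ⌊18620/482⌋ = 39 − 38 = 1
n=77: ⌊(78·245)/482⌋ − ⌊(77·245)/482⌋ = ⌊19110/482⌋ − ⌊18865/482⌋ = 39 − 39 = 0
n=78: ⌊(79·245)/482⌋ − ⌊(78·245)/482⌋ = ⌊19355/482⌋ − ⌊19110/482⌋ = 40 − 39 = 1
n=79: ⌊(80·245)/482⌋ − ⌊(79·245)/482⌋ = ⌊19600/482⌋ − ⌊19355/482⌋ = 40 − 40 = 0
n=80: ⌊(81·245)/482⌋ − ⌊(80·245)/482⌋ = ⌊19845/482⌋ − ⌊19600/482⌋ = 41 − 40 = 1
n=81: ⌊(82·245)/482⌋ − ⌊(81·245)/482⌋ = ⌊20090/482⌋ − ⌊19845/482⌋ = 41 − 41 = 0
n=82: ⌊(83·245)/482⌋ − ⌊(82·245)/482⌋ = ⌊20335/482⌋ − ⌊20090/482⌋ = 42 − 41 = 1
n=83: ⌊(84·245)/482⌋ − ⌊(83·245)/482⌋ = ⌊20580/482⌋ − ⌊20335/482⌋ = 42 − 42 = 0
n=84: ⌊(85·245)/482⌋ − ⌊(84·245)/482⌋ = ⌊20825/482⌋ − ⌊20580/482⌋ = 43 − 42 = 1
n=85: ⌊(86·245)/482⌋ − ⌊(85·245)/482⌋ = ⌊21070/482⌋ − ⌊20825/482⌋ = 43 − 43 = 0
n=86: ⌊(87·245)/482⌋ − ⌊(86·245)/482⌋ = ⌊21315/482⌋ − ⌊21070/482⌋ = 44 − 43 = 1
n=87: ⌊(88·245)/482⌋ − ⌊(87·245)/482⌋ = ⌊21560/482⌋ − ⌊21315/482⌋ = 44 − 44 = 0
n=88: ⌊(89·245)/482⌋ − ⌊(88·245)/482⌋ = ⌊21805/482⌋ − ⌊21560/482⌋ = 45 − 44 = 1
n=89: ⌊(90·245)/482⌋ − ⌊(89·245)/482⌋ = ⌊22050/482⌋ − ⌊21805/482⌋ = 45 − 45 = 0
n=90: ⌊(91·245)/482⌋ − ⌊(90·245)/482⌋ = ⌊22295/482⌋ − ⌊22050/482⌋ = 46 − 45 = 1
n=91: ⌊(92·245)/482⌋ − ⌊(91·245)/482⌋ = ⌊22540/482⌋ − ⌊22295/482⌋ = 46 − 46 = 0
n=92: ⌊(93·245)/482⌋ − ⌊(92·245)/482⌋ = ⌊22785/482⌋ − ⌊22540/482⌋ = 47 − 46 = 1


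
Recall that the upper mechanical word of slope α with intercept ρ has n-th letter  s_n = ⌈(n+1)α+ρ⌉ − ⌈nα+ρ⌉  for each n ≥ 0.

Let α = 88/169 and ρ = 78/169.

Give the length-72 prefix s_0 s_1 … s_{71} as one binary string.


011010101010101010101010101101010101010101010101011010101010101010101010

n=0: ⌈(1·88+78)/169⌉ − ⌈(0·88+78)/169⌉ = ⌈166/169⌉ − ⌈78/169⌉ = 1 − 1 = 0
n=1: ⌈(2·88+78)/169⌉ − ⌈(1·88+78)/169⌉ = ⌈254/169⌉ − ⌈166/169⌉ = 2 − 1 = 1
n=2: ⌈(3·88+78)/169⌉ − ⌈(2·88+78)/169⌉ = ⌈342/169⌉ − ⌈254/169⌉ = 3 − 2 = 1
n=3: ⌈(4·88+78)/169⌉ − ⌈(3·88+78)/169⌉ = ⌈430/169⌉ − ⌈342/169⌉ = 3 − 3 = 0
n=4: ⌈(5·88+78)/169⌉ − ⌈(4·88+78)/169⌉ = ⌈518/169⌉ − ⌈430/169⌉ = 4 − 3 = 1
n=5: ⌈(6·88+78)/169⌉ − ⌈(5·88+78)/169⌉ = ⌈606/169⌉ − ⌈518/169⌉ = 4 − 4 = 0
n=6: ⌈(7·88+78)/169⌉ − ⌈(6·88+78)/169⌉ = ⌈694/169⌉ − ⌈606/169⌉ = 5 − 4 = 1
n=7: ⌈(8·88+78)/169⌉ − ⌈(7·88+78)/169⌉ = ⌈782/169⌉ − ⌈694/169⌉ = 5 − 5 = 0
n=8: ⌈(9·88+78)/169⌉ − ⌈(8·88+78)/169⌉ = ⌈870/169⌉ − ⌈782/169⌉ = 6 − 5 = 1
n=9: ⌈(10·88+78)/169⌉ − ⌈(9·88+78)/169⌉ = ⌈958/169⌉ − ⌈870/169⌉ = 6 − 6 = 0
n=10: ⌈(11·88+78)/169⌉ − ⌈(10·88+78)/169⌉ = ⌈1046/169⌉ − ⌈958/169⌉ = 7 − 6 = 1
n=11: ⌈(12·88+78)/169⌉ − ⌈(11·88+78)/169⌉ = ⌈1134/169⌉ − ⌈1046/169⌉ = 7 − 7 = 0
n=12: ⌈(13·88+78)/169⌉ − ⌈(12·88+78)/169⌉ = ⌈1222/169⌉ − ⌈1134/169⌉ = 8 − 7 = 1
n=13: ⌈(14·88+78)/169⌉ − ⌈(13·88+78)/169⌉ = ⌈1310/169⌉ − ⌈1222/169⌉ = 8 − 8 = 0
n=14: ⌈(15·88+78)/169⌉ − ⌈(14·88+78)/169⌉ = ⌈1398/169⌉ − ⌈1310/169⌉ = 9 − 8 = 1
n=15: ⌈(16·88+78)/169⌉ − ⌈(15·88+78)/169⌉ = ⌈1486/169⌉ − ⌈1398/169⌉ = 9 − 9 = 0
n=16: ⌈(17·88+78)/169⌉ − ⌈(16·88+78)/169⌉ = ⌈1574/169⌉ − ⌈1486/169⌉ = 10 − 9 = 1
n=17: ⌈(18·88+78)/169⌉ − ⌈(17·88+78)/169⌉ = ⌈1662/169⌉ − ⌈1574/169⌉ = 10 − 10 = 0
n=18: ⌈(19·88+78)/169⌉ − ⌈(18·88+78)/169⌉ = ⌈1750/169⌉ − ⌈1662/169⌉ = 11 − 10 = 1
n=19: ⌈(20·88+78)/169⌉ − ⌈(19·88+78)/169⌉ = ⌈1838/169⌉ − ⌈1750/169⌉ = 11 − 11 = 0
n=20: ⌈(21·88+78)/169⌉ − ⌈(20·88+78)/169⌉ = ⌈1926/169⌉ − ⌈1838/169⌉ = 12 − 11 = 1
n=21: ⌈(22·88+78)/169⌉ − ⌈(21·88+78)/169⌉ = ⌈2014/169⌉ − ⌈1926/169⌉ = 12 − 12 = 0
n=22: ⌈(23·88+78)/169⌉ − ⌈(22·88+78)/169⌉ = ⌈2102/169⌉ − ⌈2014/169⌉ = 13 − 12 = 1
n=23: ⌈(24·88+78)/169⌉ − ⌈(23·88+78)/169⌉ = ⌈2190/169⌉ − ⌈2102/169⌉ = 13 − 13 = 0
n=24: ⌈(25·88+78)/169⌉ − ⌈(24·88+78)/169⌉ = ⌈2278/169⌉ − ⌈2190/169⌉ = 14 − 13 = 1
n=25: ⌈(26·88+78)/169⌉ − ⌈(25·88+78)/169⌉ = ⌈2366/169⌉ − ⌈2278/169⌉ = 14 − 14 = 0
n=26: ⌈(27·88+78)/169⌉ − ⌈(26·88+78)/169⌉ = ⌈2454/169⌉ − ⌈2366/169⌉ = 15 − 14 = 1
n=27: ⌈(28·88+78)/169⌉ − ⌈(27·88+78)/169⌉ = ⌈2542/169⌉ − ⌈2454/169⌉ = 16 − 15 = 1
n=28: ⌈(29·88+78)/169⌉ − ⌈(28·88+78)/169⌉ = ⌈2630/169⌉ − ⌈2542/169⌉ = 16 − 16 = 0
n=29: ⌈(30·88+78)/169⌉ − ⌈(29·88+78)/169⌉ = ⌈2718/169⌉ − ⌈2630/169⌉ = 17 − 16 = 1
n=30: ⌈(31·88+78)/169⌉ − ⌈(30·88+78)/169⌉ = ⌈2806/169⌉ − ⌈2718/169⌉ = 17 − 17 = 0
n=31: ⌈(32·88+78)/169⌉ − ⌈(31·88+78)/169⌉ = ⌈2894/169⌉ − ⌈2806/169⌉ = 18 − 17 = 1
n=32: ⌈(33·88+78)/169⌉ − ⌈(32·88+78)/169⌉ = ⌈2982/169⌉ − ⌈2894/169⌉ = 18 − 18 = 0
n=33: ⌈(34·88+78)/169⌉ − ⌈(33·88+78)/169⌉ = ⌈3070/169⌉ − ⌈2982/169⌉ = 19 − 18 = 1
n=34: ⌈(35·88+78)/169⌉ − ⌈(34·88+78)/169⌉ = ⌈3158/169⌉ − ⌈3070/169⌉ = 19 − 19 = 0
n=35: ⌈(36·88+78)/169⌉ − ⌈(35·88+78)/169⌉ = ⌈3246/169⌉ − ⌈3158/169⌉ = 20 − 19 = 1
n=36: ⌈(37·88+78)/169⌉ − ⌈(36·88+78)/169⌉ = ⌈3334/169⌉ − ⌈3246/169⌉ = 20 − 20 = 0
n=37: ⌈(38·88+78)/169⌉ − ⌈(37·88+78)/169⌉ = ⌈3422/169⌉ − ⌈3334/169⌉ = 21 − 20 = 1
n=38: ⌈(39·88+78)/169⌉ − ⌈(38·88+78)/169⌉ = ⌈3510/169⌉ − ⌈3422/169⌉ = 21 − 21 = 0
n=39: ⌈(40·88+78)/169⌉ − ⌈(39·88+78)/169⌉ = ⌈3598/169⌉ − ⌈3510/169⌉ = 22 − 21 = 1
n=40: ⌈(41·88+78)/169⌉ − ⌈(40·88+78)/169⌉ = ⌈3686/169⌉ − ⌈3598/169⌉ = 22 − 22 = 0
n=41: ⌈(42·88+78)/169⌉ − ⌈(41·88+78)/169⌉ = ⌈3774/169⌉ − ⌈3686/169⌉ = 23 − 22 = 1
n=42: ⌈(43·88+78)/169⌉ − ⌈(42·88+78)/169⌉ = ⌈3862/169⌉ − ⌈3774/169⌉ = 23 − 23 = 0
n=43: ⌈(44·88+78)/169⌉ − ⌈(43·88+78)/169⌉ = ⌈3950/169⌉ − ⌈3862/169⌉ = 24 − 23 = 1
n=44: ⌈(45·88+78)/169⌉ − ⌈(44·88+78)/169⌉ = ⌈4038/169⌉ − ⌈3950/169⌉ = 24 − 24 = 0
n=45: ⌈(46·88+78)/169⌉ − ⌈(45·88+78)/169⌉ = ⌈4126/169⌉ − ⌈4038/169⌉ = 25 − 24 = 1
n=46: ⌈(47·88+78)/169⌉ − ⌈(46·88+78)/169⌉ = ⌈4214/169⌉ − ⌈4126/169⌉ = 25 − 25 = 0
n=47: ⌈(48·88+78)/169⌉ − ⌈(47·88+78)/169⌉ = ⌈4302/169⌉ − ⌈4214/169⌉ = 26 − 25 = 1
n=48: ⌈(49·88+78)/169⌉ − ⌈(48·88+78)/169⌉ = ⌈4390/169⌉ − ⌈4302/169⌉ = 26 − 26 = 0
n=49: ⌈(50·88+78)/169⌉ − ⌈(49·88+78)/169⌉ = ⌈4478/169⌉ − ⌈4390/169⌉ = 27 − 26 = 1
n=50: ⌈(51·88+78)/169⌉ − ⌈(50·88+78)/169⌉ = ⌈4566/169⌉ − ⌈4478/169⌉ = 28 − 27 = 1
n=51: ⌈(52·88+78)/169⌉ − ⌈(51·88+78)/169⌉ = ⌈4654/169⌉ − ⌈4566/169⌉ = 28 − 28 = 0
n=52: ⌈(53·88+78)/169⌉ − ⌈(52·88+78)/169⌉ = ⌈4742/169⌉ − ⌈4654/169⌉ = 29 − 28 = 1
n=53: ⌈(54·88+78)/169⌉ − ⌈(53·88+78)/169⌉ = ⌈4830/169⌉ − ⌈4742/169⌉ = 29 − 29 = 0
n=54: ⌈(55·88+78)/169⌉ − ⌈(54·88+78)/169⌉ = ⌈4918/169⌉ − ⌈4830/169⌉ = 30 − 29 = 1
n=55: ⌈(56·88+78)/169⌉ − ⌈(55·88+78)/169⌉ = ⌈5006/169⌉ − ⌈4918/169⌉ = 30 − 30 = 0
n=56: ⌈(57·88+78)/169⌉ − ⌈(56·88+78)/169⌉ = ⌈5094/169⌉ − ⌈5006/169⌉ = 31 − 30 = 1
n=57: ⌈(58·88+78)/169⌉ − ⌈(57·88+78)/169⌉ = ⌈5182/169⌉ − ⌈5094/169⌉ = 31 − 31 = 0
n=58: ⌈(59·88+78)/169⌉ − ⌈(58·88+78)/169⌉ = ⌈5270/169⌉ − ⌈5182/169⌉ = 32 − 31 = 1
n=59: ⌈(60·88+78)/169⌉ − ⌈(59·88+78)/169⌉ = ⌈5358/169⌉ − ⌈5270/169⌉ = 32 − 32 = 0
n=60: ⌈(61·88+78)/169⌉ − ⌈(60·88+78)/169⌉ = ⌈5446/169⌉ − ⌈5358/169⌉ = 33 − 32 = 1
n=61: ⌈(62·88+78)/169⌉ − ⌈(61·88+78)/169⌉ = ⌈5534/169⌉ − ⌈5446/169⌉ = 33 − 33 = 0
n=62: ⌈(63·88+78)/169⌉ − ⌈(62·88+78)/169⌉ = ⌈5622/169⌉ − ⌈5534/169⌉ = 34 − 33 = 1
n=63: ⌈(64·88+78)/169⌉ − ⌈(63·88+78)/169⌉ = ⌈5710/169⌉ − ⌈5622/169⌉ = 34 − 34 = 0
n=64: ⌈(65·88+78)/169⌉ − ⌈(64·88+78)/169⌉ = ⌈5798/169⌉ − ⌈5710/169⌉ = 35 − 34 = 1
n=65: ⌈(66·88+78)/169⌉ − ⌈(65·88+78)/169⌉ = ⌈5886/169⌉ − ⌈5798/169⌉ = 35 − 35 = 0
n=66: ⌈(67·88+78)/169⌉ − ⌈(66·88+78)/169⌉ = ⌈5974/169⌉ − ⌈5886/169⌉ = 36 − 35 = 1
n=67: ⌈(68·88+78)/169⌉ − ⌈(67·88+78)/169⌉ = ⌈6062/169⌉ − ⌈5974/169⌉ = 36 − 36 = 0
n=68: ⌈(69·88+78)/169⌉ − ⌈(68·88+78)/169⌉ = ⌈6150/169⌉ − ⌈6062/169⌉ = 37 − 36 = 1
n=69: ⌈(70·88+78)/169⌉ − ⌈(69·88+78)/169⌉ = ⌈6238/169⌉ − ⌈6150/169⌉ = 37 − 37 = 0
n=70: ⌈(71·88+78)/169⌉ − ⌈(70·88+78)/169⌉ = ⌈6326/169⌉ − ⌈6238/169⌉ = 38 − 37 = 1
n=71: ⌈(72·88+78)/169⌉ − ⌈(71·88+78)/169⌉ = ⌈6414/169⌉ − ⌈6326/169⌉ = 38 − 38 = 0


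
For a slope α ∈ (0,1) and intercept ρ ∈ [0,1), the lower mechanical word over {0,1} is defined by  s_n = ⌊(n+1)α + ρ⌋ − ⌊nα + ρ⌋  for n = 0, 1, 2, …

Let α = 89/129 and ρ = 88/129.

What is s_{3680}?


1

(n+1)α + ρ = (3681·89 + 88) / 129 = 327697/129
nα + ρ     = (3680·89 + 88) / 129 = 327608/129
⌊327697/129⌋ = 2540,  ⌊327608/129⌋ = 2539
s_{3680} = 2540 − 2539 = 1


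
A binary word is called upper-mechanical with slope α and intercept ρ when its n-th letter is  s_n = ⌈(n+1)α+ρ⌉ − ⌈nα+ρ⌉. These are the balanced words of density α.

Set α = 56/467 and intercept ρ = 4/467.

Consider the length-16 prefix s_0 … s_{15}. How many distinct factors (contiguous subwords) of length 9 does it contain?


8

t_n = ⌈(n·56+4)/467⌉ for n = 0 … 16:
  n=0…9: ⌈4/467⌉=1 ⌈60/467⌉=1 ⌈116/467⌉=1 ⌈172/467⌉=1 ⌈228/467⌉=1 ⌈284/467⌉=1 ⌈340/467⌉=1 ⌈396/467⌉=1 ⌈452/467⌉=1 ⌈508/467⌉=2
  n=10…16: ⌈564/467⌉=2 ⌈620/467⌉=2 ⌈676/467⌉=2 ⌈732/467⌉=2 ⌈788/467⌉=2 ⌈844/467⌉=2 ⌈900/467⌉=2
s_n = t_(n+1) − t_n for n = 0 … 15 gives
prefix = 0000000010000000
slide a length-9 window over [0..8] … [7..15] (8 windows); first occurrence of each distinct factor:
  [  0..  8] 000000001
  [  1..  9] 000000010
  [  2.. 10] 000000100
  [  3.. 11] 000001000
  [  4.. 12] 000010000
  [  5.. 13] 000100000
  [  6.. 14] 001000000
  [  7.. 15] 010000000
distinct factors: {000000001, 000000010, 000000100, 000001000, 000010000, 000100000, 001000000, 010000000}
count = 8  (Sturmian bound for length 9 is 10)


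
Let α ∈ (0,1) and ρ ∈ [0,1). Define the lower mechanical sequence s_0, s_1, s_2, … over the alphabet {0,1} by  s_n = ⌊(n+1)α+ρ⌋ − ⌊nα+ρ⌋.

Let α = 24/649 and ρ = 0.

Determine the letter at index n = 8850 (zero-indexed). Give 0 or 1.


(n+1)α + ρ = (8851·24) / 649 = 212424/649
nα + ρ     = (8850·24) / 649 = 212400/649
⌊212424/649⌋ = 327,  ⌊212400/649⌋ = 327
s_{8850} = 327 − 327 = 0

0


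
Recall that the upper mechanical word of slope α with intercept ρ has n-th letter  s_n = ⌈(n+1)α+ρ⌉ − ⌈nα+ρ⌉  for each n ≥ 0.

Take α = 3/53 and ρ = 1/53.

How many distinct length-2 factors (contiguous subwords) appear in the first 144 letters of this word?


t_n = ⌈(n·3+1)/53⌉ for n = 0 … 144:
  n=0…9: ⌈1/53⌉=1 ⌈4/53⌉=1 ⌈7/53⌉=1 ⌈10/53⌉=1 ⌈13/53⌉=1 ⌈16/53⌉=1 ⌈19/53⌉=1 ⌈22/53⌉=1 ⌈25/53⌉=1 ⌈28/53⌉=1
  n=10…19: ⌈31/53⌉=1 ⌈34/53⌉=1 ⌈37/53⌉=1 ⌈40/53⌉=1 ⌈43/53⌉=1 ⌈46/53⌉=1 ⌈49/53⌉=1 ⌈52/53⌉=1 ⌈55/53⌉=2 ⌈58/53⌉=2
  n=20…29: ⌈61/53⌉=2 ⌈64/53⌉=2 ⌈67/53⌉=2 ⌈70/53⌉=2 ⌈73/53⌉=2 ⌈76/53⌉=2 ⌈79/53⌉=2 ⌈82/53⌉=2 ⌈85/53⌉=2 ⌈88/53⌉=2
  n=30…39: ⌈91/53⌉=2 ⌈94/53⌉=2 ⌈97/53⌉=2 ⌈100/53⌉=2 ⌈103/53⌉=2 ⌈106/53⌉=2 ⌈109/53⌉=3 ⌈112/53⌉=3 ⌈115/53⌉=3 ⌈118/53⌉=3
  n=40…49: ⌈121/53⌉=3 ⌈124/53⌉=3 ⌈127/53⌉=3 ⌈130/53⌉=3 ⌈133/53⌉=3 ⌈136/53⌉=3 ⌈139/53⌉=3 ⌈142/53⌉=3 ⌈145/53⌉=3 ⌈148/53⌉=3
  n=50…59: ⌈151/53⌉=3 ⌈154/53⌉=3 ⌈157/53⌉=3 ⌈160/53⌉=4 ⌈163/53⌉=4 ⌈166/53⌉=4 ⌈169/53⌉=4 ⌈172/53⌉=4 ⌈175/53⌉=4 ⌈178/53⌉=4
  n=60…69: ⌈181/53⌉=4 ⌈184/53⌉=4 ⌈187/53⌉=4 ⌈190/53⌉=4 ⌈193/53⌉=4 ⌈196/53⌉=4 ⌈199/53⌉=4 ⌈202/53⌉=4 ⌈205/53⌉=4 ⌈208/53⌉=4
  n=70…79: ⌈211/53⌉=4 ⌈214/53⌉=5 ⌈217/53⌉=5 ⌈220/53⌉=5 ⌈223/53⌉=5 ⌈226/53⌉=5 ⌈229/53⌉=5 ⌈232/53⌉=5 ⌈235/53⌉=5 ⌈238/53⌉=5
  n=80…89: ⌈241/53⌉=5 ⌈244/53⌉=5 ⌈247/53⌉=5 ⌈250/53⌉=5 ⌈253/53⌉=5 ⌈256/53⌉=5 ⌈259/53⌉=5 ⌈262/53⌉=5 ⌈265/53⌉=5 ⌈268/53⌉=6
  n=90…99: ⌈271/53⌉=6 ⌈274/53⌉=6 ⌈277/53⌉=6 ⌈280/53⌉=6 ⌈283/53⌉=6 ⌈286/53⌉=6 ⌈289/53⌉=6 ⌈292/53⌉=6 ⌈295/53⌉=6 ⌈298/53⌉=6
  n=100…109: ⌈301/53⌉=6 ⌈304/53⌉=6 ⌈307/53⌉=6 ⌈310/53⌉=6 ⌈313/53⌉=6 ⌈316/53⌉=6 ⌈319/53⌉=7 ⌈322/53⌉=7 ⌈325/53⌉=7 ⌈328/53⌉=7
  n=110…119: ⌈331/53⌉=7 ⌈334/53⌉=7 ⌈337/53⌉=7 ⌈340/53⌉=7 ⌈343/53⌉=7 ⌈346/53⌉=7 ⌈349/53⌉=7 ⌈352/53⌉=7 ⌈355/53⌉=7 ⌈358/53⌉=7
  n=120…129: ⌈361/53⌉=7 ⌈364/53⌉=7 ⌈367/53⌉=7 ⌈370/53⌉=7 ⌈373/53⌉=8 ⌈376/53⌉=8 ⌈379/53⌉=8 ⌈382/53⌉=8 ⌈385/53⌉=8 ⌈388/53⌉=8
  n=130…139: ⌈391/53⌉=8 ⌈394/53⌉=8 ⌈397/53⌉=8 ⌈400/53⌉=8 ⌈403/53⌉=8 ⌈406/53⌉=8 ⌈409/53⌉=8 ⌈412/53⌉=8 ⌈415/53⌉=8 ⌈418/53⌉=8
  n=140…144: ⌈421/53⌉=8 ⌈424/53⌉=8 ⌈427/53⌉=9 ⌈430/53⌉=9 ⌈433/53⌉=9
s_n = t_(n+1) − t_n for n = 0 … 143 gives
prefix = 000000000000000001000000000000000001000000000000000010000000000000000010000000000000000010000000000000000100000000000000000100000000000000000100
slide a length-2 window over [0..1] … [142..143] (143 windows); first occurrence of each distinct factor:
  [  0..  1] 00
  [ 16.. 17] 01
  [ 17.. 18] 10
  (the other 140 windows repeat one of these)
distinct factors: {00, 01, 10}
count = 3  (Sturmian bound for length 2 is 3)

3


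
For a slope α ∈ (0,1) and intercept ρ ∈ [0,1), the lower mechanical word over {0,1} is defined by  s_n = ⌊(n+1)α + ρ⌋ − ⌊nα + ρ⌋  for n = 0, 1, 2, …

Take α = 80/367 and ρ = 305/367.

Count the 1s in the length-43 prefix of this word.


10

#1s = Σ_{n=0}^{42} s_n = Σ_{n=0}^{42} (⌊(n+1)α+ρ⌋ − ⌊nα+ρ⌋)
the sum telescopes: every ⌊nα+ρ⌋ with 0 < n < 43 appears once with + and once with −, leaving ⌊43α+ρ⌋ − ⌊0·α+ρ⌋
43α + ρ = (43·80 + 305) / 367 = 3745/367
ρ = 305/367
⌊3745/367⌋ = 10,  ⌊305/367⌋ = 0
#1s = 10 − 0 = 10


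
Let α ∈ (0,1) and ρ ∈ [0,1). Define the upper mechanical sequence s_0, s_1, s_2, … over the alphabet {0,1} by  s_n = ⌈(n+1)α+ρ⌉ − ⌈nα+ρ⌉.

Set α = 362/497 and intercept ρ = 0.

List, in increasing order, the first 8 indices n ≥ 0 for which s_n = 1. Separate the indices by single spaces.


0 1 2 4 5 6 8 9

n=0: ⌈362/497⌉−⌈0/497⌉ = 1−0 = 1  ← one
n=1: ⌈724/497⌉−⌈362/497⌉ = 2−1 = 1  ← one
n=2: ⌈1086/497⌉−⌈724/497⌉ = 3−2 = 1  ← one
n=3: ⌈1448/497⌉−⌈1086/497⌉ = 3−3 = 0
n=4: ⌈1810/497⌉−⌈1448/497⌉ = 4−3 = 1  ← one
n=5: ⌈2172/497⌉−⌈1810/497⌉ = 5−4 = 1  ← one
n=6: ⌈2534/497⌉−⌈2172/497⌉ = 6−5 = 1  ← one
n=7: ⌈2896/497⌉−⌈2534/497⌉ = 6−6 = 0
n=8: ⌈3258/497⌉−⌈2896/497⌉ = 7−6 = 1  ← one
n=9: ⌈3620/497⌉−⌈3258/497⌉ = 8−7 = 1  ← one
positions of the first 8 ones: 0 1 2 4 5 6 8 9


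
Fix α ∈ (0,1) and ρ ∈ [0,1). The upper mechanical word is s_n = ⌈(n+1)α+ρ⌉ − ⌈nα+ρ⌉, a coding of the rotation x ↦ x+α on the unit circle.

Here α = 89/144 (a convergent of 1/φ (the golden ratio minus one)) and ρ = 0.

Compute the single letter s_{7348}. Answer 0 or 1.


(n+1)α + ρ = (7349·89) / 144 = 654061/144
nα + ρ     = (7348·89) / 144 = 653972/144
⌈654061/144⌉ = 4543,  ⌈653972/144⌉ = 4542
s_{7348} = 4543 − 4542 = 1

1


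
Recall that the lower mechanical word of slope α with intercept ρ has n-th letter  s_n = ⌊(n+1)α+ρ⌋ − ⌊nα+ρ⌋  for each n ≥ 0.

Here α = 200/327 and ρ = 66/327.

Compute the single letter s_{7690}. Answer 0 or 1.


1

(n+1)α + ρ = (7691·200 + 66) / 327 = 1538266/327
nα + ρ     = (7690·200 + 66) / 327 = 1538066/327
⌊1538266/327⌋ = 4704,  ⌊1538066/327⌋ = 4703
s_{7690} = 4704 − 4703 = 1


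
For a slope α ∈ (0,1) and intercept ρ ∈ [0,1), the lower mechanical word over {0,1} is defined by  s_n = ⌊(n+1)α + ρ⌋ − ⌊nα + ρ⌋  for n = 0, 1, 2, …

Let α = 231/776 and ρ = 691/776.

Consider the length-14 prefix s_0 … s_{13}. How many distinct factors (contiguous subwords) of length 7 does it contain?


t_n = ⌊(n·231+691)/776⌋ for n = 0 … 14:
  n=0…9: ⌊691/776⌋=0 ⌊922/776⌋=1 ⌊1153/776⌋=1 ⌊1384/776⌋=1 ⌊1615/776⌋=2 ⌊1846/776⌋=2 ⌊2077/776⌋=2 ⌊2308/776⌋=2 ⌊2539/776⌋=3 ⌊2770/776⌋=3
  n=10…14: ⌊3001/776⌋=3 ⌊3232/776⌋=4 ⌊3463/776⌋=4 ⌊3694/776⌋=4 ⌊3925/776⌋=5
s_n = t_(n+1) − t_n for n = 0 … 13 gives
prefix = 10010001001001
slide a length-7 window over [0..6] … [7..13] (8 windows); first occurrence of each distinct factor:
  [  0..  6] 1001000
  [  1..  7] 0010001
  [  2..  8] 0100010
  [  3..  9] 1000100
  [  4.. 10] 0001001
  [  5.. 11] 0010010
  [  6.. 12] 0100100
  [  7.. 13] 1001001
distinct factors: {0001001, 0010001, 0010010, 0100010, 0100100, 1000100, 1001000, 1001001}
count = 8  (Sturmian bound for length 7 is 8)

8


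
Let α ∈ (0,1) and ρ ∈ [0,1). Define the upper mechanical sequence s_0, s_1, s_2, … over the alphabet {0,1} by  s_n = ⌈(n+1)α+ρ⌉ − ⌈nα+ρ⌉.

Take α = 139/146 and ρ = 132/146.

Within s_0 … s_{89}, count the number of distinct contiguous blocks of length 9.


t_n = ⌈(n·139+132)/146⌉ for n = 0 … 90:
  n=0…9: ⌈132/146⌉=1 ⌈271/146⌉=2 ⌈410/146⌉=3 ⌈549/146⌉=4 ⌈688/146⌉=5 ⌈827/146⌉=6 ⌈966/146⌉=7 ⌈1105/146⌉=8 ⌈1244/146⌉=9 ⌈1383/146⌉=10
  n=10…19: ⌈1522/146⌉=11 ⌈1661/146⌉=12 ⌈1800/146⌉=13 ⌈1939/146⌉=14 ⌈2078/146⌉=15 ⌈2217/146⌉=16 ⌈2356/146⌉=17 ⌈2495/146⌉=18 ⌈2634/146⌉=19 ⌈2773/146⌉=19
  n=20…29: ⌈2912/146⌉=20 ⌈3051/146⌉=21 ⌈3190/146⌉=22 ⌈3329/146⌉=23 ⌈3468/146⌉=24 ⌈3607/146⌉=25 ⌈3746/146⌉=26 ⌈3885/146⌉=27 ⌈4024/146⌉=28 ⌈4163/146⌉=29
  n=30…39: ⌈4302/146⌉=30 ⌈4441/146⌉=31 ⌈4580/146⌉=32 ⌈4719/146⌉=33 ⌈4858/146⌉=34 ⌈4997/146⌉=35 ⌈5136/146⌉=36 ⌈5275/146⌉=37 ⌈5414/146⌉=38 ⌈5553/146⌉=39
  n=40…49: ⌈5692/146⌉=39 ⌈5831/146⌉=40 ⌈5970/146⌉=41 ⌈6109/146⌉=42 ⌈6248/146⌉=43 ⌈6387/146⌉=44 ⌈6526/146⌉=45 ⌈6665/146⌉=46 ⌈6804/146⌉=47 ⌈6943/146⌉=48
  n=50…59: ⌈7082/146⌉=49 ⌈7221/146⌉=50 ⌈7360/146⌉=51 ⌈7499/146⌉=52 ⌈7638/146⌉=53 ⌈7777/146⌉=54 ⌈7916/146⌉=55 ⌈8055/146⌉=56 ⌈8194/146⌉=57 ⌈8333/146⌉=58
  n=60…69: ⌈8472/146⌉=59 ⌈8611/146⌉=59 ⌈8750/146⌉=60 ⌈8889/146⌉=61 ⌈9028/146⌉=62 ⌈9167/146⌉=63 ⌈9306/146⌉=64 ⌈9445/146⌉=65 ⌈9584/146⌉=66 ⌈9723/146⌉=67
  n=70…79: ⌈9862/146⌉=68 ⌈10001/146⌉=69 ⌈10140/146⌉=70 ⌈10279/146⌉=71 ⌈10418/146⌉=72 ⌈10557/146⌉=73 ⌈10696/146⌉=74 ⌈10835/146⌉=75 ⌈10974/146⌉=76 ⌈11113/146⌉=77
  n=80…89: ⌈11252/146⌉=78 ⌈11391/146⌉=79 ⌈11530/146⌉=79 ⌈11669/146⌉=80 ⌈11808/146⌉=81 ⌈11947/146⌉=82 ⌈12086/146⌉=83 ⌈12225/146⌉=84 ⌈12364/146⌉=85 ⌈12503/146⌉=86
  n=90: ⌈12642/146⌉=87
s_n = t_(n+1) − t_n for n = 0 … 89 gives
prefix = 111111111111111111011111111111111111111011111111111111111111011111111111111111111011111111
slide a length-9 window over [0..8] … [81..89] (82 windows); first occurrence of each distinct factor:
  [  0..  8] 111111111
  [ 10.. 18] 111111110
  [ 11.. 19] 111111101
  [ 12.. 20] 111111011
  [ 13.. 21] 111110111
  [ 14.. 22] 111101111
  [ 15.. 23] 111011111
  [ 16.. 24] 110111111
  [ 17.. 25] 101111111
  [ 18.. 26] 011111111
  (the other 72 windows repeat one of these)
distinct factors: {011111111, 101111111, 110111111, 111011111, 111101111, 111110111, 111111011, 111111101, 111111110, 111111111}
count = 10  (Sturmian bound for length 9 is 10)

10


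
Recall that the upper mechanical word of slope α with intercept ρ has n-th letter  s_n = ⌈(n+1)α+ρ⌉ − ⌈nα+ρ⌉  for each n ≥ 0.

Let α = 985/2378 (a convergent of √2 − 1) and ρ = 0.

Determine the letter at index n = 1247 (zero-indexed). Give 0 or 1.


(n+1)α + ρ = (1248·985) / 2378 = 1229280/2378
nα + ρ     = (1247·985) / 2378 = 1228295/2378
⌈1229280/2378⌉ = 517,  ⌈1228295/2378⌉ = 517
s_{1247} = 517 − 517 = 0

0


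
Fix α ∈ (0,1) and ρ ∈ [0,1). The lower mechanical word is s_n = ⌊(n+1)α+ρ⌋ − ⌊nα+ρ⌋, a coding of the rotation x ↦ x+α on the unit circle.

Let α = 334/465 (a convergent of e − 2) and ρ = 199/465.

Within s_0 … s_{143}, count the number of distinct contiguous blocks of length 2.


3

t_n = ⌊(n·334+199)/465⌋ for n = 0 … 144:
  n=0…9: ⌊199/465⌋=0 ⌊533/465⌋=1 ⌊867/465⌋=1 ⌊1201/465⌋=2 ⌊1535/465⌋=3 ⌊1869/465⌋=4 ⌊2203/465⌋=4 ⌊2537/465⌋=5 ⌊2871/465⌋=6 ⌊3205/465⌋=6
  n=10…19: ⌊3539/465⌋=7 ⌊3873/465⌋=8 ⌊4207/465⌋=9 ⌊4541/465⌋=9 ⌊4875/465⌋=10 ⌊5209/465⌋=11 ⌊5543/465⌋=11 ⌊5877/465⌋=12 ⌊6211/465⌋=13 ⌊6545/465⌋=14
  n=20…29: ⌊6879/465⌋=14 ⌊7213/465⌋=15 ⌊7547/465⌋=16 ⌊7881/465⌋=16 ⌊8215/465⌋=17 ⌊8549/465⌋=18 ⌊8883/465⌋=19 ⌊9217/465⌋=19 ⌊9551/465⌋=20 ⌊9885/465⌋=21
  n=30…39: ⌊10219/465⌋=21 ⌊10553/465⌋=22 ⌊10887/465⌋=23 ⌊11221/465⌋=24 ⌊11555/465⌋=24 ⌊11889/465⌋=25 ⌊12223/465⌋=26 ⌊12557/465⌋=27 ⌊12891/465⌋=27 ⌊13225/465⌋=28
  n=40…49: ⌊13559/465⌋=29 ⌊13893/465⌋=29 ⌊14227/465⌋=30 ⌊14561/465⌋=31 ⌊14895/465⌋=32 ⌊15229/465⌋=32 ⌊15563/465⌋=33 ⌊15897/465⌋=34 ⌊16231/465⌋=34 ⌊16565/465⌋=35
  n=50…59: ⌊16899/465⌋=36 ⌊17233/465⌋=37 ⌊17567/465⌋=37 ⌊17901/465⌋=38 ⌊18235/465⌋=39 ⌊18569/465⌋=39 ⌊18903/465⌋=40 ⌊19237/465⌋=41 ⌊19571/465⌋=42 ⌊19905/465⌋=42
  n=60…69: ⌊20239/465⌋=43 ⌊20573/465⌋=44 ⌊20907/465⌋=44 ⌊21241/465⌋=45 ⌊21575/465⌋=46 ⌊21909/465⌋=47 ⌊22243/465⌋=47 ⌊22577/465⌋=48 ⌊22911/465⌋=49 ⌊23245/465⌋=49
  n=70…79: ⌊23579/465⌋=50 ⌊23913/465⌋=51 ⌊24247/465⌋=52 ⌊24581/465⌋=52 ⌊24915/465⌋=53 ⌊25249/465⌋=54 ⌊25583/465⌋=55 ⌊25917/465⌋=55 ⌊26251/465⌋=56 ⌊26585/465⌋=57
  n=80…89: ⌊26919/465⌋=57 ⌊27253/465⌋=58 ⌊27587/465⌋=59 ⌊27921/465⌋=60 ⌊28255/465⌋=60 ⌊28589/465⌋=61 ⌊28923/465⌋=62 ⌊29257/465⌋=62 ⌊29591/465⌋=63 ⌊29925/465⌋=64
  n=90…99: ⌊30259/465⌋=65 ⌊30593/465⌋=65 ⌊30927/465⌋=66 ⌊31261/465⌋=67 ⌊31595/465⌋=67 ⌊31929/465⌋=68 ⌊32263/465⌋=69 ⌊32597/465⌋=70 ⌊32931/465⌋=70 ⌊33265/465⌋=71
  n=100…109: ⌊33599/465⌋=72 ⌊33933/465⌋=72 ⌊34267/465⌋=73 ⌊34601/465⌋=74 ⌊34935/465⌋=75 ⌊35269/465⌋=75 ⌊35603/465⌋=76 ⌊35937/465⌋=77 ⌊36271/465⌋=78 ⌊36605/465⌋=78
  n=110…119: ⌊36939/465⌋=79 ⌊37273/465⌋=80 ⌊37607/465⌋=80 ⌊37941/465⌋=81 ⌊38275/465⌋=82 ⌊38609/465⌋=83 ⌊38943/465⌋=83 ⌊39277/465⌋=84 ⌊39611/465⌋=85 ⌊39945/465⌋=85
  n=120…129: ⌊40279/465⌋=86 ⌊40613/465⌋=87 ⌊40947/465⌋=88 ⌊41281/465⌋=88 ⌊41615/465⌋=89 ⌊41949/465⌋=90 ⌊42283/465⌋=90 ⌊42617/465⌋=91 ⌊42951/465⌋=92 ⌊43285/465⌋=93
  n=130…139: ⌊43619/465⌋=93 ⌊43953/465⌋=94 ⌊44287/465⌋=95 ⌊44621/465⌋=95 ⌊44955/465⌋=96 ⌊45289/465⌋=97 ⌊45623/465⌋=98 ⌊45957/465⌋=98 ⌊46291/465⌋=99 ⌊46625/465⌋=100
  n=140…144: ⌊46959/465⌋=100 ⌊47293/465⌋=101 ⌊47627/465⌋=102 ⌊47961/465⌋=103 ⌊48295/465⌋=103
s_n = t_(n+1) − t_n for n = 0 … 143 gives
prefix = 101110110111011011101101110110111011101101110110111011011101101110110111011101101110110111011011101101110111011011101101110110111011011101101110
slide a length-2 window over [0..1] … [142..143] (143 windows); first occurrence of each distinct factor:
  [  0..  1] 10
  [  1..  2] 01
  [  2..  3] 11
  (the other 140 windows repeat one of these)
distinct factors: {01, 10, 11}
count = 3  (Sturmian bound for length 2 is 3)


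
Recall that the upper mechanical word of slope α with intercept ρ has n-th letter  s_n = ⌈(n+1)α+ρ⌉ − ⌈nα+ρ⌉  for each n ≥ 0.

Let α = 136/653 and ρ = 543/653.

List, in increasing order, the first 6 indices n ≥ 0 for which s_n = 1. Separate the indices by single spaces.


n=0: ⌈679/653⌉−⌈543/653⌉ = 2−1 = 1  ← one
n=1: ⌈815/653⌉−⌈679/653⌉ = 2−2 = 0
n=2: ⌈951/653⌉−⌈815/653⌉ = 2−2 = 0
n=3: ⌈1087/653⌉−⌈951/653⌉ = 2−2 = 0
n=4: ⌈1223/653⌉−⌈1087/653⌉ = 2−2 = 0
n=5: ⌈1359/653⌉−⌈1223/653⌉ = 3−2 = 1  ← one
n=6: ⌈1495/653⌉−⌈1359/653⌉ = 3−3 = 0
n=7: ⌈1631/653⌉−⌈1495/653⌉ = 3−3 = 0
n=8: ⌈1767/653⌉−⌈1631/653⌉ = 3−3 = 0
n=9: ⌈1903/653⌉−⌈1767/653⌉ = 3−3 = 0
n=10: ⌈2039/653⌉−⌈1903/653⌉ = 4−3 = 1  ← one
n=11: ⌈2175/653⌉−⌈2039/653⌉ = 4−4 = 0
n=12: ⌈2311/653⌉−⌈2175/653⌉ = 4−4 = 0
n=13: ⌈2447/653⌉−⌈2311/653⌉ = 4−4 = 0
n=14: ⌈2583/653⌉−⌈2447/653⌉ = 4−4 = 0
n=15: ⌈2719/653⌉−⌈2583/653⌉ = 5−4 = 1  ← one
n=16: ⌈2855/653⌉−⌈2719/653⌉ = 5−5 = 0
n=17: ⌈2991/653⌉−⌈2855/653⌉ = 5−5 = 0
n=18: ⌈3127/653⌉−⌈2991/653⌉ = 5−5 = 0
n=19: ⌈3263/653⌉−⌈3127/653⌉ = 5−5 = 0
n=20: ⌈3399/653⌉−⌈3263/653⌉ = 6−5 = 1  ← one
n=21: ⌈3535/653⌉−⌈3399/653⌉ = 6−6 = 0
n=22: ⌈3671/653⌉−⌈3535/653⌉ = 6−6 = 0
n=23: ⌈3807/653⌉−⌈3671/653⌉ = 6−6 = 0
n=24: ⌈3943/653⌉−⌈3807/653⌉ = 7−6 = 1  ← one
positions of the first 6 ones: 0 5 10 15 20 24

0 5 10 15 20 24


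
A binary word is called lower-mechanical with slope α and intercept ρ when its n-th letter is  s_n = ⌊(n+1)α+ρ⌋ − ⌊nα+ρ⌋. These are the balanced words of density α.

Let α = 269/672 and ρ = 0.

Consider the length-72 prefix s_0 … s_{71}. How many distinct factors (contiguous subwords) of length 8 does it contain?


5

t_n = ⌊(n·269)/672⌋ for n = 0 … 72:
  n=0…9: ⌊0/672⌋=0 ⌊269/672⌋=0 ⌊538/672⌋=0 ⌊807/672⌋=1 ⌊1076/672⌋=1 ⌊1345/672⌋=2 ⌊1614/672⌋=2 ⌊1883/672⌋=2 ⌊2152/672⌋=3 ⌊2421/672⌋=3
  n=10…19: ⌊2690/672⌋=4 ⌊2959/672⌋=4 ⌊3228/672⌋=4 ⌊3497/672⌋=5 ⌊3766/672⌋=5 ⌊4035/672⌋=6 ⌊4304/672⌋=6 ⌊4573/672⌋=6 ⌊4842/672⌋=7 ⌊5111/672⌋=7
  n=20…29: ⌊5380/672⌋=8 ⌊5649/672⌋=8 ⌊5918/672⌋=8 ⌊6187/672⌋=9 ⌊6456/672⌋=9 ⌊6725/672⌋=10 ⌊6994/672⌋=10 ⌊7263/672⌋=10 ⌊7532/672⌋=11 ⌊7801/672⌋=11
  n=30…39: ⌊8070/672⌋=12 ⌊8339/672⌋=12 ⌊8608/672⌋=12 ⌊8877/672⌋=13 ⌊9146/672⌋=13 ⌊9415/672⌋=14 ⌊9684/672⌋=14 ⌊9953/672⌋=14 ⌊10222/672⌋=15 ⌊10491/672⌋=15
  n=40…49: ⌊10760/672⌋=16 ⌊11029/672⌋=16 ⌊11298/672⌋=16 ⌊11567/672⌋=17 ⌊11836/672⌋=17 ⌊12105/672⌋=18 ⌊12374/672⌋=18 ⌊12643/672⌋=18 ⌊12912/672⌋=19 ⌊13181/672⌋=19
  n=50…59: ⌊13450/672⌋=20 ⌊13719/672⌋=20 ⌊13988/672⌋=20 ⌊14257/672⌋=21 ⌊14526/672⌋=21 ⌊14795/672⌋=22 ⌊15064/672⌋=22 ⌊15333/672⌋=22 ⌊15602/672⌋=23 ⌊15871/672⌋=23
  n=60…69: ⌊16140/672⌋=24 ⌊16409/672⌋=24 ⌊16678/672⌋=24 ⌊16947/672⌋=25 ⌊17216/672⌋=25 ⌊17485/672⌋=26 ⌊17754/672⌋=26 ⌊18023/672⌋=26 ⌊18292/672⌋=27 ⌊18561/672⌋=27
  n=70…72: ⌊18830/672⌋=28 ⌊19099/672⌋=28 ⌊19368/672⌋=28
s_n = t_(n+1) − t_n for n = 0 … 71 gives
prefix = 001010010100101001010010100101001010010100101001010010100101001010010100
slide a length-8 window over [0..7] … [64..71] (65 windows); first occurrence of each distinct factor:
  [  0..  7] 00101001
  [  1..  8] 01010010
  [  2..  9] 10100101
  [  3.. 10] 01001010
  [  4.. 11] 10010100
  (the other 60 windows repeat one of these)
distinct factors: {00101001, 01001010, 01010010, 10010100, 10100101}
count = 5  (Sturmian bound for length 8 is 9)
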